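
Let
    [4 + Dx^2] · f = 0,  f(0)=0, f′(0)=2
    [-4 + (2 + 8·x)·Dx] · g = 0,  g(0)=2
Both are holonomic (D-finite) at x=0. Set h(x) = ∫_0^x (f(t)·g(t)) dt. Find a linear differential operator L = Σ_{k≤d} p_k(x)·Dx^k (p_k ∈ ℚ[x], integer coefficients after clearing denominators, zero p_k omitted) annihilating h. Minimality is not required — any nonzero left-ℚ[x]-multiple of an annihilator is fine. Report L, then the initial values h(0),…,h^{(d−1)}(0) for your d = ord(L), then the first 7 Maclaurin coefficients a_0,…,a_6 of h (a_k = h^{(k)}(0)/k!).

L = (16 + 32·x + 64·x^2)·Dx + (-4 - 16·x)·Dx^2 + (1 + 8·x + 16·x^2)·Dx^3  (order 3).
h: a_k = 0, 0, 2, 8/3, -8/3, 32/15, -256/45, …
ICs: h(0) = 0, h′(0) = 0, h′′(0) = 4.

f: a_k = 0, 2, 0, -4/3, 0, 4/15, 0, …
g: a_k = 2, 4, -4, 8, -20, 56, -168, …
f·g: L₀ = L_f ⊗_s L_g, ord ≤ 2·1.
h=∫h₀ ⇒ L = L₀·Dx.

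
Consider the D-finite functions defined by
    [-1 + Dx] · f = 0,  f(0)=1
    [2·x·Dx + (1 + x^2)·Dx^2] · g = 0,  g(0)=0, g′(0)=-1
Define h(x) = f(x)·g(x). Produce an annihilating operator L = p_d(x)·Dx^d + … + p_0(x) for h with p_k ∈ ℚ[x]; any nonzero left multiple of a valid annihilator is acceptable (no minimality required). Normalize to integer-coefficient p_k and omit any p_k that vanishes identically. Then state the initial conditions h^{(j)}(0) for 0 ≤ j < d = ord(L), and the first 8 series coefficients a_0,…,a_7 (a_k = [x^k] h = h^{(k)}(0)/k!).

f: a_k = 1, 1, 1/2, 1/6, 1/24, 1/120, 1/720, 1/5040, …
g: a_k = 0, -1, 0, 1/3, 0, -1/5, 0, 1/7, …
h₀=f·g: eliminate ⇒ L₀, order ≤ 1·2.
L = (1 - 2·x + x^2) + (-2 + 2·x - 2·x^2)·Dx + (1 + x^2)·Dx^2  (order 2).
h: a_k = 0, -1, -1, -1/6, 1/6, -3/40, -11/72, 31/560, …
ICs: h(0) = 0, h′(0) = -1.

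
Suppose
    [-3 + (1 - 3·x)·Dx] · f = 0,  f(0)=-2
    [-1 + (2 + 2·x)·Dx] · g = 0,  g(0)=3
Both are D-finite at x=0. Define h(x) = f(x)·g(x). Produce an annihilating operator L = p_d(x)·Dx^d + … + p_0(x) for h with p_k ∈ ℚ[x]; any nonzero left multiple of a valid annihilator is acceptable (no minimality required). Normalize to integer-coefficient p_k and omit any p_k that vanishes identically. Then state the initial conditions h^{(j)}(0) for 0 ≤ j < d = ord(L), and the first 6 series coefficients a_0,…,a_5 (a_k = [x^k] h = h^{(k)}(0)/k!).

L = (7 + 3·x) + (-2 + 4·x + 6·x^2)·Dx  (order 1).
h: a_k = -6, -21, -249/4, -1497/8, -35913/64, -215499/128, …
ICs: h(0) = -6.

f: a_k = -2, -6, -18, -54, -162, -486, …
g: a_k = 3, 3/2, -3/8, 3/16, -15/128, 21/256, …
h₀=f·g: eliminate ⇒ L₀, order ≤ 1·1.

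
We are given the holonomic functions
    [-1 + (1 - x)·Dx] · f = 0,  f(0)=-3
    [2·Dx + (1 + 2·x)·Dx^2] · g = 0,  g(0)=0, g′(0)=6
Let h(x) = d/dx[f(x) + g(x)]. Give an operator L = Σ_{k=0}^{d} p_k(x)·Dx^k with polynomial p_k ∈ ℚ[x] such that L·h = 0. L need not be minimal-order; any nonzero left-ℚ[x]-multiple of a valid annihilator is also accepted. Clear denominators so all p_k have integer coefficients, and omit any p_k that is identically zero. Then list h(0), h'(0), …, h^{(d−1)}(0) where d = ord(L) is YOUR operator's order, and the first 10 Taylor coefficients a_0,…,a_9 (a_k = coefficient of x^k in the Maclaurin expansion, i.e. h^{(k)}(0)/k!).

f: a_k = -3, -3, -3, -3, -3, -3, -3, -3, -3, -3, …
g: a_k = 0, 6, -6, 8, -12, 96/5, -32, 384/7, -96, 512/3, …
h₀=f+g: left-lcm gives L₀, ord ≤ 3.
h=h₀': d/dx-closure on L₀ ⇒ L.
L = (14 + 4·x) + (-1 + 20·x + 8·x^2)·Dx + (-2 - 3·x + 3·x^2 + 2·x^3)·Dx^2  (order 2).
h: a_k = 3, -18, 15, -60, 81, -210, 363, -792, 1509, -3102, …
ICs: h(0) = 3, h′(0) = -18.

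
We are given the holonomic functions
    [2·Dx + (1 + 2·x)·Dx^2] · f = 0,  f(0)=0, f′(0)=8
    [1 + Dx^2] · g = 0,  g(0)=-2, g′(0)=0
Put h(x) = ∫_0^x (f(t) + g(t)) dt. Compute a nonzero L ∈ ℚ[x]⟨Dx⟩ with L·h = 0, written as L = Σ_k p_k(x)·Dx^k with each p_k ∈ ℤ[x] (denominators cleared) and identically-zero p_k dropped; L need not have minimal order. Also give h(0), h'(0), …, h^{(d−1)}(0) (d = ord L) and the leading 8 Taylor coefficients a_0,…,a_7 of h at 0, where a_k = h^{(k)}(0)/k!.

L = (50 + 8·x + 8·x^2)·Dx^2 + (9 + 22·x + 12·x^2 + 8·x^3)·Dx^3 + (50 + 8·x + 8·x^2)·Dx^4 + (9 + 22·x + 12·x^2 + 8·x^3)·Dx^5  (order 5).
h: a_k = 0, -2, 4, -7/3, 8/3, -193/60, 64/15, -15359/2520, …
ICs: h(0) = 0, h′(0) = -2, h′′(0) = 8, h′′′(0) = -14, h′′′′(0) = 64.

f: a_k = 0, 8, -8, 32/3, -16, 128/5, -128/3, 512/7, …
g: a_k = -2, 0, 1, 0, -1/12, 0, 1/360, 0, …
Weyl lclm of L_f,L_g ⇒ L₀ (ord ≤ 4).
∫: right-multiply L₀ by Dx.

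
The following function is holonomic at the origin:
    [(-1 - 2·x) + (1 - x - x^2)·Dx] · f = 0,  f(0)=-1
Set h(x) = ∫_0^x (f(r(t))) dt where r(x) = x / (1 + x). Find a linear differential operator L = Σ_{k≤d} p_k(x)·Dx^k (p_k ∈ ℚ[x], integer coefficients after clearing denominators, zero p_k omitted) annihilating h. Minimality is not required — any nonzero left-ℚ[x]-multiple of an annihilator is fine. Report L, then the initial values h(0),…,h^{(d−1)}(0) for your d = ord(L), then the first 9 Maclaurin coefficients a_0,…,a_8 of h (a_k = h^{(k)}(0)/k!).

L = (1 + 3·x)·Dx + (-1 - 2·x + x^3)·Dx^2  (order 2).
h: a_k = 0, -1, -1/2, -1/3, 0, -1/5, 1/6, -2/7, 3/8, …
ICs: h(0) = 0, h′(0) = -1.

f: a_k = -1, -1, -2, -3, -5, -8, -13, -21, -34, …
Substitute x→r, Dx→(1/r')Dx; clear ⇒ L₀.
h=∫₀ˣh₀: take L = L₀·Dx.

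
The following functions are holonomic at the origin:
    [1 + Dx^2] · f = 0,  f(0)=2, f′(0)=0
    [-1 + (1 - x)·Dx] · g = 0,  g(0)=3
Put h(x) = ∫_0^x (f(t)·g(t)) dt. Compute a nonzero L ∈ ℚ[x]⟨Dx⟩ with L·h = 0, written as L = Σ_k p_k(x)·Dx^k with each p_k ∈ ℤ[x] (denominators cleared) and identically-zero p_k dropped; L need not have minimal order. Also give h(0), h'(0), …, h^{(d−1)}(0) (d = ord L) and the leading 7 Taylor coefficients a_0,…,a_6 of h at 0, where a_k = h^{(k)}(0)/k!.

L = (-1 + x)·Dx + 2·Dx^2 + (-1 + x)·Dx^3  (order 3).
h: a_k = 0, 6, 3, 1, 3/4, 13/20, 13/24, …
ICs: h(0) = 0, h′(0) = 6, h′′(0) = 6.

f: a_k = 2, 0, -1, 0, 1/12, 0, -1/360, …
g: a_k = 3, 3, 3, 3, 3, 3, 3, …
Sym-product of L_f,L_g gives L₀ (≤ ord 2).
∫: right-multiply L₀ by Dx.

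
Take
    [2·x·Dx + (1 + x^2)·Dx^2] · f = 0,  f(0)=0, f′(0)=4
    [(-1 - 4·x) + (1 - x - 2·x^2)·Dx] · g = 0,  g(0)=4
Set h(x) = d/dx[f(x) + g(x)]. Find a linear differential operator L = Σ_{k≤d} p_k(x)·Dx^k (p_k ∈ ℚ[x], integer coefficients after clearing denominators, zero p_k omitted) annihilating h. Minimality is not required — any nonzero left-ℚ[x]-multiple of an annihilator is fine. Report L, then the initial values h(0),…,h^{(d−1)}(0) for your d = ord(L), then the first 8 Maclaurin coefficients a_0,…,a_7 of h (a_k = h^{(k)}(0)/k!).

L = (6 - 24·x - 162·x^2 - 240·x^3 - 384·x^4 - 48·x^6) + (-16 - 74·x - 88·x^2 - 226·x^3 - 212·x^4 - 304·x^5 - 12·x^6 - 48·x^7)·Dx + (3 + 4·x + 8·x^2 - 28·x^3 - 27·x^4 - 36·x^5 - 40·x^6 - 4·x^7 - 8·x^8)·Dx^2  (order 2).
h: a_k = 8, 24, 56, 176, 424, 1032, 2376, 5472, …
ICs: h(0) = 8, h′(0) = 24.

f: a_k = 0, 4, 0, -4/3, 0, 4/5, 0, -4/7, …
g: a_k = 4, 4, 12, 20, 44, 84, 172, 340, …
f+g: L₀ = lclm(L_f,L_g), ord ≤ 2+1.
Derive L from L₀ (diff closure).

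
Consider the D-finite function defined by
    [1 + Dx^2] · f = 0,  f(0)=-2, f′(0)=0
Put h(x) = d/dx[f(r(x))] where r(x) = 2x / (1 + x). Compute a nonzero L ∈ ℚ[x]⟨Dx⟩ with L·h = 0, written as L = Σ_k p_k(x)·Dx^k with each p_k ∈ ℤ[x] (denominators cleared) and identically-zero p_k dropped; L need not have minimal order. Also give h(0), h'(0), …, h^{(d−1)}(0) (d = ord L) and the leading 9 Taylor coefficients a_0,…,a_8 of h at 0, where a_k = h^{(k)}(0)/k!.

f: a_k = -2, 0, 1, 0, -1/12, 0, 1/360, 0, -1/20160, …
Change of var in L_f (x↦r) gives L₀.
h₀' ⇒ L via d/dx closure of L₀.
L = (10 + 12·x + 6·x^2) + (6 + 18·x + 18·x^2 + 6·x^3)·Dx + (1 + 4·x + 6·x^2 + 4·x^3 + x^4)·Dx^2  (order 2).
h: a_k = 0, 8, -24, 128/3, -160/3, 616/15, 56/5, -37664/315, 10336/35, …
ICs: h(0) = 0, h′(0) = 8.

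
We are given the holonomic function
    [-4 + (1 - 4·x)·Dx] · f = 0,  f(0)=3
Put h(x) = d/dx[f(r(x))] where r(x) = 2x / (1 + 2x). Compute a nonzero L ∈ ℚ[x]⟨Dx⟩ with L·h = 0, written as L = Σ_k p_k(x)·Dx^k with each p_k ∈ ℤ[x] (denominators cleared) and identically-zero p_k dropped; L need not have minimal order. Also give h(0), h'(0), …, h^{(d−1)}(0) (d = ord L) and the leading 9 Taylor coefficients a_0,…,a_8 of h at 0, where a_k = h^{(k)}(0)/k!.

f: a_k = 3, 12, 48, 192, 768, 3072, 12288, 49152, 196608, …
L₀ from L_f via x↦r, Dx↦r'^{-1}Dx.
Derive L from L₀ (diff closure).
L = 12 + (-1 + 6·x)·Dx  (order 1).
h: a_k = 24, 288, 2592, 20736, 155520, 1119744, 7838208, 53747712, 362797056, …
ICs: h(0) = 24.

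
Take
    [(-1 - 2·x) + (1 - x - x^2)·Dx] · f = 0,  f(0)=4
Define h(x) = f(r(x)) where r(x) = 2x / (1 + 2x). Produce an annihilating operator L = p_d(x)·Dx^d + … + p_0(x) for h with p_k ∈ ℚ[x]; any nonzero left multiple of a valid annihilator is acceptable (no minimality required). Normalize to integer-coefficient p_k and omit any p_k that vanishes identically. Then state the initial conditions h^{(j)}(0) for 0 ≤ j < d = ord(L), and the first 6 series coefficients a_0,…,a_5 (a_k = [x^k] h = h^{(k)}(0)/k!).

f: a_k = 4, 4, 8, 12, 20, 32, …
Substitute x→r, Dx→(1/r')Dx; clear ⇒ L₀.
L = (2 + 12·x) + (-1 - 4·x + 8·x^3)·Dx  (order 1).
h: a_k = 4, 8, 16, 0, 64, -128, …
ICs: h(0) = 4.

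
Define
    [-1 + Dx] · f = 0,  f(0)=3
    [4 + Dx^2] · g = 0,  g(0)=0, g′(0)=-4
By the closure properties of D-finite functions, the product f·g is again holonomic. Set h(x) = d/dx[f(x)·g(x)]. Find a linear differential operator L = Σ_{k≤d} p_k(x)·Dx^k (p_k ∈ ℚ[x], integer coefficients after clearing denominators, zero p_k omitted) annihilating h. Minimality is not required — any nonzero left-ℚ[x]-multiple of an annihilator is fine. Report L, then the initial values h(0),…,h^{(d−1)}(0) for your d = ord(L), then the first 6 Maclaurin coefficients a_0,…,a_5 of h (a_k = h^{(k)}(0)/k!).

f: a_k = 3, 3, 3/2, 1/2, 1/8, 1/40, …
g: a_k = 0, -4, 0, 8/3, 0, -8/15, …
Product ⇒ symmetric product L₀, ord ≤ 2.
h=h₀': d/dx-closure on L₀ ⇒ L.
L = 5 - 2·Dx + Dx^2  (order 2).
h: a_k = -12, -24, 6, 24, 19/2, -11/5, …
ICs: h(0) = -12, h′(0) = -24.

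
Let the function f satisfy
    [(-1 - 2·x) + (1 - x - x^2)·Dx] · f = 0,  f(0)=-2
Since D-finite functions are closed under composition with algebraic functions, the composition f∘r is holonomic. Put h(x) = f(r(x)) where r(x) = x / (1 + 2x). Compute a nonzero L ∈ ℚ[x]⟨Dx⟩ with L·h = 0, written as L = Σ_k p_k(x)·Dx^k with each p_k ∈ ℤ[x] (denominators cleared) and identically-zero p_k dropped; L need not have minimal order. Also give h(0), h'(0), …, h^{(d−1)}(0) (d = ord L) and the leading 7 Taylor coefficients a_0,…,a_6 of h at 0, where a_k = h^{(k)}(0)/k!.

L = (-1 - 4·x) + (1 + 5·x + 7·x^2 + 2·x^3)·Dx  (order 1).
h: a_k = -2, -2, 0, 2, -6, 16, -42, …
ICs: h(0) = -2.

f: a_k = -2, -2, -4, -6, -10, -16, -26, …
L₀ from L_f via x↦r, Dx↦r'^{-1}Dx.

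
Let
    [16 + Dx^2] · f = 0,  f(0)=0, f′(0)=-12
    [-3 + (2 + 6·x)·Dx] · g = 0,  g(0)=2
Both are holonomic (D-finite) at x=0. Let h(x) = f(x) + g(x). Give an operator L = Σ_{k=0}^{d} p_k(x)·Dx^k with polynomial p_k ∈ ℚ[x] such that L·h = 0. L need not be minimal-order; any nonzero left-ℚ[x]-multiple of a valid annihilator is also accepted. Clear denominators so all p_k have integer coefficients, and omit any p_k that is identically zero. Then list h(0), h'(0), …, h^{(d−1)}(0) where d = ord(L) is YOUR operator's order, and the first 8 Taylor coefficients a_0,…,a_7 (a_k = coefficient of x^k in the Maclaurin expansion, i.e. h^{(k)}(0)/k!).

f: a_k = 0, -12, 0, 32, 0, -128/5, 0, 1024/105, …
g: a_k = 2, 3, -9/4, 27/8, -405/64, 1701/128, -15309/512, 72171/1024, …
f+g: L₀ = lclm(L_f,L_g), ord ≤ 2+1.
L = (-4368 - 18432·x - 27648·x^2) + (1760 + 17568·x + 55296·x^2 + 55296·x^3)·Dx + (-273 - 1152·x - 1728·x^2)·Dx^2 + (110 + 1098·x + 3456·x^2 + 3456·x^3)·Dx^3  (order 3).
h: a_k = 2, -9, -9/4, 283/8, -405/64, -7879/640, -15309/512, 8626531/107520, …
ICs: h(0) = 2, h′(0) = -9, h′′(0) = -9/2.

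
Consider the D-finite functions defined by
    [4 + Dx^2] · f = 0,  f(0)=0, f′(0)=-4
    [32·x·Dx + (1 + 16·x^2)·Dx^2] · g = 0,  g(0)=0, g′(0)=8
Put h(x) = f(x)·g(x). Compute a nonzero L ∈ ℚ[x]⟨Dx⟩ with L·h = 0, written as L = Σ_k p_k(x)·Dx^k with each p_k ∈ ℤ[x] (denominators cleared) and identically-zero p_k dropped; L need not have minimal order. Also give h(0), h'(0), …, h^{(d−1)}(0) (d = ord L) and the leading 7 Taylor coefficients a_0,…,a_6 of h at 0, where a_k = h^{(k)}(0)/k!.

f: a_k = 0, -4, 0, 8/3, 0, -8/15, 0, …
g: a_k = 0, 8, 0, -128/3, 0, 2048/5, 0, …
f·g: L₀ = L_f ⊗_s L_g, ord ≤ 2·2.
L = (1360 + 60416·x^2 + 106496·x^4 + 262144·x^6 + 1048576·x^8) + (2304·x + 45056·x^3 + 196608·x^5 + 1048576·x^7)·Dx + (360 + 15872·x^2 + 36864·x^4 + 131072·x^6 + 524288·x^8)·Dx^2 + (576·x + 11264·x^3 + 49152·x^5 + 262144·x^7)·Dx^3 + (5 + 192·x^2 + 2560·x^4 + 16384·x^6 + 65536·x^8)·Dx^4  (order 4).
h: a_k = 0, 0, -32, 0, 192, 0, -15808/9, …
ICs: h(0) = 0, h′(0) = 0, h′′(0) = -64, h′′′(0) = 0.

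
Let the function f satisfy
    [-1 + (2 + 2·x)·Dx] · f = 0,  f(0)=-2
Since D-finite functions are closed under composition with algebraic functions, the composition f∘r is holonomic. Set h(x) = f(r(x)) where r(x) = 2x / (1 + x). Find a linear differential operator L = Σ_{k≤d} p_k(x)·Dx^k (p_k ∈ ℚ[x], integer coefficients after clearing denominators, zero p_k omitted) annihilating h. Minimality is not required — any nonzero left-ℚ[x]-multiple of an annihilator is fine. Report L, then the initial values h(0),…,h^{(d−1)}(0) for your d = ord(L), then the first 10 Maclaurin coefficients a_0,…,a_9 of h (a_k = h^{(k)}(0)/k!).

f: a_k = -2, -1, 1/4, -1/8, 5/64, -7/128, 21/512, -33/1024, 429/16384, -715/32768, …
Change of var in L_f (x↦r) gives L₀.
L = -1 + (1 + 4·x + 3·x^2)·Dx  (order 1).
h: a_k = -2, -2, 3, -5, 37/4, -75/4, 327/8, -753/8, 14445/64, -35699/64, …
ICs: h(0) = -2.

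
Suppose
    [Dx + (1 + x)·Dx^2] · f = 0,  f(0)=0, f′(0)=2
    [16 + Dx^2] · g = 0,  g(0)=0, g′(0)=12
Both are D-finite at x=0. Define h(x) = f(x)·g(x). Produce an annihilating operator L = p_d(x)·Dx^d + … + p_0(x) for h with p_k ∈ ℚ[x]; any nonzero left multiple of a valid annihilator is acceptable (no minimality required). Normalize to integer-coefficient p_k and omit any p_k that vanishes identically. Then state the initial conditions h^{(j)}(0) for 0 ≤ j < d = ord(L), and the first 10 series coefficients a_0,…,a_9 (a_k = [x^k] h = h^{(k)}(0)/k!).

f: a_k = 0, 2, -1, 2/3, -1/2, 2/5, -1/3, 2/7, -1/4, 2/9, …
g: a_k = 0, 12, 0, -32, 0, 128/5, 0, -1024/105, 0, 2048/945, …
Product ⇒ symmetric product L₀, ord ≤ 4.
L = (15072 + 62976·x + 97024·x^2 + 65536·x^3 + 16384·x^4) + (1984 + 6080·x + 6144·x^2 + 2048·x^3)·Dx + (1950 + 8000·x + 12192·x^2 + 8192·x^3 + 2048·x^4)·Dx^2 + (124 + 380·x + 384·x^2 + 128·x^3)·Dx^3 + (63 + 254·x + 383·x^2 + 256·x^3 + 64·x^4)·Dx^4  (order 4).
h: a_k = 0, 0, 24, -12, -56, 26, 104/3, -68/5, -248/21, 97/21, …
ICs: h(0) = 0, h′(0) = 0, h′′(0) = 48, h′′′(0) = -72.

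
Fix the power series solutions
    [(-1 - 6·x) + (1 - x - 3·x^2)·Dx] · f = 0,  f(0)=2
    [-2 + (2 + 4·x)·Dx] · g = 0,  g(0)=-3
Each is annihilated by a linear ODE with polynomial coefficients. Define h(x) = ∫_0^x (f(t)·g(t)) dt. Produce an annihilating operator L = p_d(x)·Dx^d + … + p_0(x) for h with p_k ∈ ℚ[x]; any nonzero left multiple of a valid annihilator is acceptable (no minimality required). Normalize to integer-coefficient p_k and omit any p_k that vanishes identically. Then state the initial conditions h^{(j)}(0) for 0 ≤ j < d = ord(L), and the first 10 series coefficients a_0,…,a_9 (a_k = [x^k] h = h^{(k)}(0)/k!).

L = (2 + 7·x + 9·x^2)·Dx + (-1 - x + 5·x^2 + 6·x^3)·Dx^2  (order 2).
h: a_k = 0, -6, -6, -9, -33/2, -573/20, -231/4, -6147/56, -7281/32, -29193/64, …
ICs: h(0) = 0, h′(0) = -6.

f: a_k = 2, 2, 8, 14, 38, 80, 194, 434, 1016, 2318, …
g: a_k = -3, -3, 3/2, -3/2, 15/8, -21/8, 63/16, -99/16, 1287/128, -2145/128, …
h₀=f·g: eliminate ⇒ L₀, order ≤ 1·1.
∫: right-multiply L₀ by Dx.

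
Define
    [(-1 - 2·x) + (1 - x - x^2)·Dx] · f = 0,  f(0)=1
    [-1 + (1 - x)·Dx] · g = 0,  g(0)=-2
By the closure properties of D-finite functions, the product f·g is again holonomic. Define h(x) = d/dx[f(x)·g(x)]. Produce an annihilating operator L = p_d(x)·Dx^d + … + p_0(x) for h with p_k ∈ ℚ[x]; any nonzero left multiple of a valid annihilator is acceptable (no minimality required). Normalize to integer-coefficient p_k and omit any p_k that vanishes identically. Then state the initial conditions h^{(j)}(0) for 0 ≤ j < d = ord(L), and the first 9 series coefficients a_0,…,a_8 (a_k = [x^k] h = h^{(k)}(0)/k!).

f: a_k = 1, 1, 2, 3, 5, 8, 13, 21, 34, …
g: a_k = -2, -2, -2, -2, -2, -2, -2, -2, -2, …
Sym-product of L_f,L_g gives L₀ (≤ ord 1).
h=h₀': d/dx-closure on L₀ ⇒ L.
L = (8 - 6·x - 12·x^2 + 12·x^4) + (-2 + 4·x + 3·x^2 - 8·x^3 + 3·x^5)·Dx  (order 1).
h: a_k = -4, -16, -42, -96, -200, -396, -756, -1408, -2574, …
ICs: h(0) = -4.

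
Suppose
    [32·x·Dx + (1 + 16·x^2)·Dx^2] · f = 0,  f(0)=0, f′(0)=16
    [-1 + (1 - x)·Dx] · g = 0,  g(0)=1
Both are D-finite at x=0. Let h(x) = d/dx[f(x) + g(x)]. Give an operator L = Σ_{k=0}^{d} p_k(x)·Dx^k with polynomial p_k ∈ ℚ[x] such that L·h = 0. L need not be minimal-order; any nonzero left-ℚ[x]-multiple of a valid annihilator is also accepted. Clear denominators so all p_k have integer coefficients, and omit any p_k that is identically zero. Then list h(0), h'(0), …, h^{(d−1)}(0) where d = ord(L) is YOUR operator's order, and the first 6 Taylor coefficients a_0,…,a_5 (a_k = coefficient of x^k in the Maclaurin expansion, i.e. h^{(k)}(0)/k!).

L = (32 - 128·x - 1536·x^2) + (-19 + 32·x + 656·x^2 - 1536·x^3)·Dx + (1 + 15·x + 240·x^3 - 256·x^4)·Dx^2  (order 2).
h: a_k = 17, 2, -253, 4, 4101, 6, …
ICs: h(0) = 17, h′(0) = 2.

f: a_k = 0, 16, 0, -256/3, 0, 4096/5, …
g: a_k = 1, 1, 1, 1, 1, 1, …
Weyl lclm of L_f,L_g ⇒ L₀ (ord ≤ 3).
h=h₀': d/dx-closure on L₀ ⇒ L.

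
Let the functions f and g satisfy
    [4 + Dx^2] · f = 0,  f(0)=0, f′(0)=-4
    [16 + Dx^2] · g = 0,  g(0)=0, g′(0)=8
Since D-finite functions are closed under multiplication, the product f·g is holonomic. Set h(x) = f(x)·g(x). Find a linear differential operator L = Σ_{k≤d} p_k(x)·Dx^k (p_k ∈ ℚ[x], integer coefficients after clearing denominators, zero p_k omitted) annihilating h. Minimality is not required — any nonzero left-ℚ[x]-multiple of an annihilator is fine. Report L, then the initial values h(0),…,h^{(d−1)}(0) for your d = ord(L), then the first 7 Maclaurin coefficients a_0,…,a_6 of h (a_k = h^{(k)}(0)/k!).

L = 144 + 40·Dx^2 + Dx^4  (order 4).
h: a_k = 0, 0, -32, 0, 320/3, 0, -5824/45, …
ICs: h(0) = 0, h′(0) = 0, h′′(0) = -64, h′′′(0) = 0.

f: a_k = 0, -4, 0, 8/3, 0, -8/15, 0, …
g: a_k = 0, 8, 0, -64/3, 0, 256/15, 0, …
h₀=f·g: eliminate ⇒ L₀, order ≤ 2·2.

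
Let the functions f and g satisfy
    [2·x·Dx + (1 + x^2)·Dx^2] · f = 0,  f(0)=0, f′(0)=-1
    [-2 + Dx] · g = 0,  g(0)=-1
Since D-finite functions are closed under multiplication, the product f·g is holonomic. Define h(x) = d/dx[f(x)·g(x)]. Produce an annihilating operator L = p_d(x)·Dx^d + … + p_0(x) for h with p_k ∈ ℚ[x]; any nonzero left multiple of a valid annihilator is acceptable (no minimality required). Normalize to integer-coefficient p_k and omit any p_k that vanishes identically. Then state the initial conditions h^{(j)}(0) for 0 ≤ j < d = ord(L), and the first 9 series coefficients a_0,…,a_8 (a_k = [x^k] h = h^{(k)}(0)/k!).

L = (2 - 8·x + 14·x^2 - 8·x^3 + 4·x^4) + (-3 + 6·x - 11·x^2 + 6·x^3 - 4·x^4)·Dx + (1 - x + 2·x^2 - x^3 + x^4)·Dx^2  (order 2).
h: a_k = 1, 4, 5, 8/3, 1, 4/3, 13/15, -208/315, -61/105, …
ICs: h(0) = 1, h′(0) = 4.

f: a_k = 0, -1, 0, 1/3, 0, -1/5, 0, 1/7, 0, …
g: a_k = -1, -2, -2, -4/3, -2/3, -4/15, -4/45, -8/315, -2/315, …
h₀=f·g: eliminate ⇒ L₀, order ≤ 2·1.
h₀' ⇒ L via d/dx closure of L₀.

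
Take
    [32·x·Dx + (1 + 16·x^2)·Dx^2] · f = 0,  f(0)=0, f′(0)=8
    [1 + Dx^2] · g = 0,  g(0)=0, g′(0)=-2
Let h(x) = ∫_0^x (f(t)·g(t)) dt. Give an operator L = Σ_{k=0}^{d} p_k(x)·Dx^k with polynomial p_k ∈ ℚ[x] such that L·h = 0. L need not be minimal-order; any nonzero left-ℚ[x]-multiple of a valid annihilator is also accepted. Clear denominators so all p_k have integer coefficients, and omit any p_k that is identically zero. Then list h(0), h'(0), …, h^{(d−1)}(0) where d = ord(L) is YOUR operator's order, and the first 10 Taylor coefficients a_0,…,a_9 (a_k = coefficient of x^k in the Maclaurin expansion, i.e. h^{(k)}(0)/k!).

f: a_k = 0, 8, 0, -128/3, 0, 2048/5, 0, -32768/7, 0, 524288/9, …
g: a_k = 0, -2, 0, 1/3, 0, -1/60, 0, 1/2520, 0, -1/181440, …
Sym-product of L_f,L_g gives L₀ (≤ ord 4).
Integrate: L := L₀·Dx.
L = (1105 + 51776·x^2 + 22016·x^4 + 16384·x^6 + 65536·x^8)·Dx + (2112·x + 35840·x^3 + 49152·x^5 + 262144·x^7)·Dx^2 + (1122 + 52352·x^2 + 27648·x^4 + 32768·x^6 + 131072·x^8)·Dx^3 + (2112·x + 35840·x^3 + 49152·x^5 + 262144·x^7)·Dx^4 + (17 + 576·x^2 + 5632·x^4 + 16384·x^6 + 65536·x^8)·Dx^5  (order 5).
h: a_k = 0, 0, 0, -16/3, 0, 88/5, 0, -7502/63, 0, 142493/135, …
ICs: h(0) = 0, h′(0) = 0, h′′(0) = 0, h′′′(0) = -32, h′′′′(0) = 0.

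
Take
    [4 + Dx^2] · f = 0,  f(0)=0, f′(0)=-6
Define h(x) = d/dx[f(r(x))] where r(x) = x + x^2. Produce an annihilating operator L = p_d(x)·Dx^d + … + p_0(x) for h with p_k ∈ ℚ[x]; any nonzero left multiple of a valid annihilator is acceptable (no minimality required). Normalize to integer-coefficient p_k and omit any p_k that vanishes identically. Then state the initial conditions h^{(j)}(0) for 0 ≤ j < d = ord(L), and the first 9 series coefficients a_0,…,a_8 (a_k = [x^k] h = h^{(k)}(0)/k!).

f: a_k = 0, -6, 0, 4, 0, -4/5, 0, 8/105, 0, …
L₀ from L_f via x↦r, Dx↦r'^{-1}Dx.
h₀' ⇒ L via d/dx closure of L₀.
L = (16 + 32·x + 96·x^2 + 128·x^3 + 64·x^4) + (-6 - 12·x)·Dx + (1 + 4·x + 4·x^2)·Dx^2  (order 2).
h: a_k = -6, -12, 12, 48, 56, 0, -832/15, -896/15, -2272/105, …
ICs: h(0) = -6, h′(0) = -12.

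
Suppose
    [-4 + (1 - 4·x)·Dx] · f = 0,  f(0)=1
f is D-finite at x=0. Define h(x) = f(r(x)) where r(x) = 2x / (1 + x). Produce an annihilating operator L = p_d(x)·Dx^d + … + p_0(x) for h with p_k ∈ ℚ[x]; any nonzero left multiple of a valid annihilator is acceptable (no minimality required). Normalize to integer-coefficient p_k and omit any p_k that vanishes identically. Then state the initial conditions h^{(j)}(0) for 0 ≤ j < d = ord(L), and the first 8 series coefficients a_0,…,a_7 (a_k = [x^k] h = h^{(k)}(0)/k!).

f: a_k = 1, 4, 16, 64, 256, 1024, 4096, 16384, …
Change of var in L_f (x↦r) gives L₀.
L = 8 + (-1 + 6·x + 7·x^2)·Dx  (order 1).
h: a_k = 1, 8, 56, 392, 2744, 19208, 134456, 941192, …
ICs: h(0) = 1.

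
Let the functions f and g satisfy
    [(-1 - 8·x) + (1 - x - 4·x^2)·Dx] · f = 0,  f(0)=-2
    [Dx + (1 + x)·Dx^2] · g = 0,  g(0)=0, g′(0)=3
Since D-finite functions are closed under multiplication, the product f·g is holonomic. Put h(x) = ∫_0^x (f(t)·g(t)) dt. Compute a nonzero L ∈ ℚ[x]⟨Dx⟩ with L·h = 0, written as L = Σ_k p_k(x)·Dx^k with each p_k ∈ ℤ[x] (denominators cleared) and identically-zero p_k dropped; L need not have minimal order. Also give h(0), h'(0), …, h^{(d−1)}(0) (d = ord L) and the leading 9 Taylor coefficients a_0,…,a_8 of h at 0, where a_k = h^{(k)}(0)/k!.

f: a_k = -2, -2, -10, -18, -58, -130, -362, -882, -2330, …
g: a_k = 0, 3, -3/2, 1, -3/4, 3/5, -1/2, 3/7, -3/8, …
f·g: L₀ = L_f ⊗_s L_g, ord ≤ 1·2.
Integrate: L := L₀·Dx.
L = (9 + 16·x)·Dx + (1 + 19·x + 20·x^2)·Dx^2 + (-1 + 5·x^2 + 4·x^3)·Dx^3  (order 3).
h: a_k = 0, 0, -3, -1, -29/4, -79/10, -1567/60, -3137/70, -13179/112, …
ICs: h(0) = 0, h′(0) = 0, h′′(0) = -6.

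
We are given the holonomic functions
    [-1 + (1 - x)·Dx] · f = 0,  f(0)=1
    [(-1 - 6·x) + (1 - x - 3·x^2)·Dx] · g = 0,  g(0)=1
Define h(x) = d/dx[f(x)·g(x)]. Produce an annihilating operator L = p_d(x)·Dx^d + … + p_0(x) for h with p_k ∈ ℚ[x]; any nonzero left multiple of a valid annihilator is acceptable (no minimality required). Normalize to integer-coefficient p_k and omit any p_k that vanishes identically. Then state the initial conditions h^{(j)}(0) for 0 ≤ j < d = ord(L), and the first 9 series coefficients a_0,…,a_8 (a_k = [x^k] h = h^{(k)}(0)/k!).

L = (12 + 6·x - 12·x^2 - 96·x^3 + 108·x^4) + (-2 + 21·x^2 - 16·x^3 - 30·x^4 + 27·x^5)·Dx  (order 1).
h: a_k = 2, 12, 39, 128, 360, 1014, 2702, 7152, 18477, …
ICs: h(0) = 2.

f: a_k = 1, 1, 1, 1, 1, 1, 1, 1, 1, …
g: a_k = 1, 1, 4, 7, 19, 40, 97, 217, 508, …
Sym-product of L_f,L_g gives L₀ (≤ ord 1).
h=h₀': d/dx-closure on L₀ ⇒ L.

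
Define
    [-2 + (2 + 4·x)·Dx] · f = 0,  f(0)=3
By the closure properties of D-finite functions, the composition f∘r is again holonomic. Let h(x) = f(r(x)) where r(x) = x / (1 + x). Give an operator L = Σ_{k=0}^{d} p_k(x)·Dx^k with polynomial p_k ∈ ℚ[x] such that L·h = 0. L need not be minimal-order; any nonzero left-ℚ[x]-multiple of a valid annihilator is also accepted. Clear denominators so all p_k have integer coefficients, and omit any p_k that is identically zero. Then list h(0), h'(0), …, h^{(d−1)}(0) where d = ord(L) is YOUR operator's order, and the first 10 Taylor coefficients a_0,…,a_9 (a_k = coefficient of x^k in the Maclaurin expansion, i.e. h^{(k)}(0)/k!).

f: a_k = 3, 3, -3/2, 3/2, -15/8, 21/8, -63/16, 99/16, -1287/128, 2145/128, …
L₀ from L_f via x↦r, Dx↦r'^{-1}Dx.
L = -1 + (1 + 4·x + 3·x^2)·Dx  (order 1).
h: a_k = 3, 3, -9/2, 15/2, -111/8, 225/8, -981/16, 2259/16, -43335/128, 107097/128, …
ICs: h(0) = 3.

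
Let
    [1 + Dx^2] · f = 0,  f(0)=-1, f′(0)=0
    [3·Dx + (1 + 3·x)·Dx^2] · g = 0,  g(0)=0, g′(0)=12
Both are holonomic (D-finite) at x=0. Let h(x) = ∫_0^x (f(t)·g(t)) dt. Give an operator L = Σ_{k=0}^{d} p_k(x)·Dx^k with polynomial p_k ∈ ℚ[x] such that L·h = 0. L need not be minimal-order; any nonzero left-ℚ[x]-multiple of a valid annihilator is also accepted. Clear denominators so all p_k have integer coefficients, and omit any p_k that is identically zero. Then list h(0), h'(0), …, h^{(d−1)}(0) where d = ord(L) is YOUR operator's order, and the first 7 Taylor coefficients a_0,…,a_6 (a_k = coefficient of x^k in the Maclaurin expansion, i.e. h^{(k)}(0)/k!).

f: a_k = -1, 0, 1/2, 0, -1/24, 0, 1/720, …
g: a_k = 0, 12, -18, 36, -81, 972/5, -486, …
L₀ := L_f ⊗_s L_g (sym. prod.), ord ≤ 4.
h=∫₀ˣh₀: take L = L₀·Dx.
L = (-203 - 222·x - 189·x^2 + 432·x^3 + 324·x^4)·Dx + (-84 - 108·x + 648·x^2 + 648·x^3)·Dx^2 + (-208 - 228·x - 54·x^2 + 864·x^3 + 648·x^4)·Dx^3 + (-84 - 108·x + 648·x^2 + 648·x^3)·Dx^4 + (-5 - 6·x + 135·x^2 + 432·x^3 + 324·x^4)·Dx^5  (order 5).
h: a_k = 0, 0, -6, 6, -15/2, 72/5, -1769/60, …
ICs: h(0) = 0, h′(0) = 0, h′′(0) = -12, h′′′(0) = 36, h′′′′(0) = -180.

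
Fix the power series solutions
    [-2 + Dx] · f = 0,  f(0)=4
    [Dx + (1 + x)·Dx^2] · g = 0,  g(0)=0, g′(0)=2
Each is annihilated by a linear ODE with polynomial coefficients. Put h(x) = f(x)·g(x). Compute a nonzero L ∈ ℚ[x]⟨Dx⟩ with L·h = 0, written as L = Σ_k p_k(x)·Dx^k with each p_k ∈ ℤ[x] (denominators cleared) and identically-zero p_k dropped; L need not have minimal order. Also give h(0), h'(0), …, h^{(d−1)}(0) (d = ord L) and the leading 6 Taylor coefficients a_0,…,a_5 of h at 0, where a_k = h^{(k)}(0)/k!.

f: a_k = 4, 8, 8, 16/3, 8/3, 16/15, …
g: a_k = 0, 2, -1, 2/3, -1/2, 2/5, …
Sym-product of L_f,L_g gives L₀ (≤ ord 2).
L = (2 + 4·x) + (-3 - 4·x)·Dx + (1 + x)·Dx^2  (order 2).
h: a_k = 0, 8, 12, 32/3, 6, 44/15, …
ICs: h(0) = 0, h′(0) = 8.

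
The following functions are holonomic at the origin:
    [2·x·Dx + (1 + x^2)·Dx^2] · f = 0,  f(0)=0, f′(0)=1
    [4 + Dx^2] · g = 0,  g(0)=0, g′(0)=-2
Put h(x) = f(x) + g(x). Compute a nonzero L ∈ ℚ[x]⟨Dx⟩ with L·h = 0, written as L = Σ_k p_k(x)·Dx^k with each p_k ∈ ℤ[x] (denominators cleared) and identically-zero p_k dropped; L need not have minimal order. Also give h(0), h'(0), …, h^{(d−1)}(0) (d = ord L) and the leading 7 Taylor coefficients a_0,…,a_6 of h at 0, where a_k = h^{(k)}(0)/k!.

f: a_k = 0, 1, 0, -1/3, 0, 1/5, 0, …
g: a_k = 0, -2, 0, 4/3, 0, -4/15, 0, …
Weyl lclm of L_f,L_g ⇒ L₀ (ord ≤ 4).
L = (-32·x + 80·x^3 + 16·x^5)·Dx + (4 + 32·x^2 + 36·x^4 + 8·x^6)·Dx^2 + (-8·x + 20·x^3 + 4·x^5)·Dx^3 + (1 + 8·x^2 + 9·x^4 + 2·x^6)·Dx^4  (order 4).
h: a_k = 0, -1, 0, 1, 0, -1/15, 0, …
ICs: h(0) = 0, h′(0) = -1, h′′(0) = 0, h′′′(0) = 6.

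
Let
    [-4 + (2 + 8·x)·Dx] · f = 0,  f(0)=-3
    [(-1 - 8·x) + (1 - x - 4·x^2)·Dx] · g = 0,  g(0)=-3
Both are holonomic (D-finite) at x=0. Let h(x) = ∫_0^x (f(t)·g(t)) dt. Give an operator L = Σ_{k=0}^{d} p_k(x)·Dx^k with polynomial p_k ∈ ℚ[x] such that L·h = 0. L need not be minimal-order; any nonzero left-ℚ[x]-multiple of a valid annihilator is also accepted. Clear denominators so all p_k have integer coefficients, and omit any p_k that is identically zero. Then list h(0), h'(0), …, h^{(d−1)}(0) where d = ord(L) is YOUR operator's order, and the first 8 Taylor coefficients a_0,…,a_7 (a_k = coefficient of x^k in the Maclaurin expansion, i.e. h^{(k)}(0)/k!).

L = (3 + 10·x + 24·x^2)·Dx + (-1 - 3·x + 8·x^2 + 16·x^3)·Dx^2  (order 2).
h: a_k = 0, 9, 27/2, 15, 189/4, 279/5, 429/2, 1647/7, …
ICs: h(0) = 0, h′(0) = 9.

f: a_k = -3, -6, 6, -12, 30, -84, 252, -792, …
g: a_k = -3, -3, -15, -27, -87, -195, -543, -1323, …
h₀=f·g: eliminate ⇒ L₀, order ≤ 1·1.
h=∫h₀ ⇒ L = L₀·Dx.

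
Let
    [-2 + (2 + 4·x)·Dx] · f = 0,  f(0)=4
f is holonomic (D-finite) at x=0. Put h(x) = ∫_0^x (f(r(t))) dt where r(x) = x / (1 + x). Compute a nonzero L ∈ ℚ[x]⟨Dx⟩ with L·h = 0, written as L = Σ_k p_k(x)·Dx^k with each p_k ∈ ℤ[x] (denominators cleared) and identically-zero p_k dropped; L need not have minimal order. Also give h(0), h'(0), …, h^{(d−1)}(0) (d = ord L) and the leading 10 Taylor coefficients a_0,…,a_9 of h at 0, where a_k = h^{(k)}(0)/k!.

f: a_k = 4, 4, -2, 2, -5/2, 7/2, -21/4, 33/4, -429/32, 715/32, …
f∘r: x↦r, Dx↦Dx/r' in L_f ⇒ L₀.
Integrate: L := L₀·Dx.
L = -Dx + (1 + 4·x + 3·x^2)·Dx^2  (order 2).
h: a_k = 0, 4, 2, -2, 5/2, -37/10, 25/4, -327/28, 753/32, -1605/32, …
ICs: h(0) = 0, h′(0) = 4.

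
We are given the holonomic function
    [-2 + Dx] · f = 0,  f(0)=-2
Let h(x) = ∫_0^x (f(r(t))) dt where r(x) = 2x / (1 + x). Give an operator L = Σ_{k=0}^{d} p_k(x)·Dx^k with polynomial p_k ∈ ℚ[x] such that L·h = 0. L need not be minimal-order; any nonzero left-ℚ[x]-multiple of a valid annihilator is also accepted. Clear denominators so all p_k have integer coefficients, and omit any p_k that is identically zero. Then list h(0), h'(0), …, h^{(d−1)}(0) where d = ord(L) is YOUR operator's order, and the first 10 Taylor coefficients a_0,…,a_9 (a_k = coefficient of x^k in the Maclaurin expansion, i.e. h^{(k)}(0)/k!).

f: a_k = -2, -4, -4, -8/3, -4/3, -8/15, -8/45, -16/315, -4/315, -8/2835, …
Substitute x→r, Dx→(1/r')Dx; clear ⇒ L₀.
Integrate: L := L₀·Dx.
L = -4·Dx + (1 + 2·x + x^2)·Dx^2  (order 2).
h: a_k = 0, -2, -4, -8/3, 2/3, 8/15, -28/45, 88/315, 17/315, -632/2835, …
ICs: h(0) = 0, h′(0) = -2.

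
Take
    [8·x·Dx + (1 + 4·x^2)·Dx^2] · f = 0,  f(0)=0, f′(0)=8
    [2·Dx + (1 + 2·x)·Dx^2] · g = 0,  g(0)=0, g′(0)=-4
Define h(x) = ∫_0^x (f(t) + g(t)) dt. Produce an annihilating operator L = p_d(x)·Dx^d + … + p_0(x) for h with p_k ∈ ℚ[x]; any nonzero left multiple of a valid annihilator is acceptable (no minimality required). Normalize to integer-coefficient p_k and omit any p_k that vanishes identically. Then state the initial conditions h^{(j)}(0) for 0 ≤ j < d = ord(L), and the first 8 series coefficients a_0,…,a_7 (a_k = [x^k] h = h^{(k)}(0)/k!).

L = (-8 - 48·x + 96·x^2 + 64·x^3)·Dx^2 + (-8 - 16·x + 192·x^3 + 128·x^4)·Dx^3 + (-1 + 2·x + 8·x^2 + 16·x^3 + 48·x^4 + 32·x^5)·Dx^4  (order 4).
h: a_k = 0, 0, 2, 4/3, -4, 8/5, 32/15, 64/21, …
ICs: h(0) = 0, h′(0) = 0, h′′(0) = 4, h′′′(0) = 8.

f: a_k = 0, 8, 0, -32/3, 0, 128/5, 0, -512/7, …
g: a_k = 0, -4, 4, -16/3, 8, -64/5, 64/3, -256/7, …
f+g: L₀ = lclm(L_f,L_g), ord ≤ 2+2.
Integrate: L := L₀·Dx.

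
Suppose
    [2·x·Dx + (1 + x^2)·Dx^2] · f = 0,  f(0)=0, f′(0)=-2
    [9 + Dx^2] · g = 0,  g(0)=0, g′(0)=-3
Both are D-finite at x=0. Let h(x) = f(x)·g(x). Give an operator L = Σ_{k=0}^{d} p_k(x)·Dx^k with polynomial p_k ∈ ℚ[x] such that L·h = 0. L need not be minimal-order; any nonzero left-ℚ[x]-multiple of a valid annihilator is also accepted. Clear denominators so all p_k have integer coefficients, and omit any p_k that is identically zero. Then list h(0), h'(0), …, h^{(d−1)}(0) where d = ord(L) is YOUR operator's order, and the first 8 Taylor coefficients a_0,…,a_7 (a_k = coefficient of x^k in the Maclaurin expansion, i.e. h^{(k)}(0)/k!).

f: a_k = 0, -2, 0, 2/3, 0, -2/5, 0, 2/7, …
g: a_k = 0, -3, 0, 9/2, 0, -81/40, 0, 243/560, …
h₀=f·g: eliminate ⇒ L₀, order ≤ 2·2.
L = (1170 + 3834·x^2 + 4779·x^4 + 2916·x^6 + 729·x^8) + (396·x + 1044·x^3 + 972·x^5 + 324·x^7)·Dx + (220 + 768·x^2 + 1026·x^4 + 648·x^6 + 162·x^8)·Dx^2 + (44·x + 116·x^3 + 108·x^5 + 36·x^7)·Dx^3 + (10 + 38·x^2 + 55·x^4 + 36·x^6 + 9·x^8)·Dx^4  (order 4).
h: a_k = 0, 0, 6, 0, -11, 0, 33/4, 0, …
ICs: h(0) = 0, h′(0) = 0, h′′(0) = 12, h′′′(0) = 0.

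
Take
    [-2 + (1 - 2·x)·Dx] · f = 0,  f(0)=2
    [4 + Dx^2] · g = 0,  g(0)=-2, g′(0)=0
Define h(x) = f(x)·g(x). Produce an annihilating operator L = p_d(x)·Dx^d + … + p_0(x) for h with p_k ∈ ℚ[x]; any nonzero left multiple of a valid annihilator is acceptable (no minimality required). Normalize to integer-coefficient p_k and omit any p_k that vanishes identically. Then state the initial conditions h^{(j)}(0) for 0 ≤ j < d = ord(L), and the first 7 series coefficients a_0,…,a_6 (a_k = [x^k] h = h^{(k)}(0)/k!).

L = (-4 + 8·x) + 4·Dx + (-1 + 2·x)·Dx^2  (order 2).
h: a_k = -4, -8, -8, -16, -104/3, -208/3, -6224/45, …
ICs: h(0) = -4, h′(0) = -8.

f: a_k = 2, 4, 8, 16, 32, 64, 128, …
g: a_k = -2, 0, 4, 0, -4/3, 0, 8/45, …
Product ⇒ symmetric product L₀, ord ≤ 2.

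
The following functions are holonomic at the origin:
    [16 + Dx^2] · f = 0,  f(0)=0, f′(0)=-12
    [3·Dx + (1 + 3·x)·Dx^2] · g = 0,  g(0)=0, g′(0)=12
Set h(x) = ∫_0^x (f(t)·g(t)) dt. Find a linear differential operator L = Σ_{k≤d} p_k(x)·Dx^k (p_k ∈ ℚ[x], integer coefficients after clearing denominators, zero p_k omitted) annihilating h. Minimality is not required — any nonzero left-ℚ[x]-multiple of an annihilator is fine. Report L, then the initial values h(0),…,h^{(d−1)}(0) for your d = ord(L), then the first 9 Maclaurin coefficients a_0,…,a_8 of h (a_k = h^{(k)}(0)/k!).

f: a_k = 0, -12, 0, 32, 0, -128/5, 0, 1024/105, 0, …
g: a_k = 0, 12, -18, 36, -81, 972/5, -486, 8748/7, -6561/2, …
Product ⇒ symmetric product L₀, ord ≤ 4.
h=∫₀ˣh₀: take L = L₀·Dx.
L = (2272 + 127488·x + 781056·x^2 + 1769472·x^3 + 1327104·x^4)·Dx + (4416 + 50112·x + 165888·x^2 + 165888·x^3)·Dx^2 + (1022 + 19392·x + 102816·x^2 + 221184·x^3 + 165888·x^4)·Dx^3 + (276 + 3132·x + 10368·x^2 + 10368·x^3)·Dx^4 + (55 + 714·x + 3375·x^2 + 6912·x^3 + 5184·x^4)·Dx^5  (order 5).
h: a_k = 0, 0, 0, -48, 54, -48/5, 66, -1488/7, 2313/5, …
ICs: h(0) = 0, h′(0) = 0, h′′(0) = 0, h′′′(0) = -288, h′′′′(0) = 1296.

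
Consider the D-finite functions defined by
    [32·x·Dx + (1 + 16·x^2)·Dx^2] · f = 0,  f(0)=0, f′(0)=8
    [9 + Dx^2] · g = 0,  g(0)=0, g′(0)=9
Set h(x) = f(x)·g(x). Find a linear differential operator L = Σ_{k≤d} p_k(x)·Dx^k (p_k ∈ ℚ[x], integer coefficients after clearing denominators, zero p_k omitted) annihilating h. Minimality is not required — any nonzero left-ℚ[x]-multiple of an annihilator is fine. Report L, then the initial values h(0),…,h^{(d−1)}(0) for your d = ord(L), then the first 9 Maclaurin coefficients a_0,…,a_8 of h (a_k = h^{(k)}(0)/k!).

L = (16425 + 696384·x^2 + 2778624·x^4 + 11943936·x^6 + 47775744·x^8) + (23616·x + 543744·x^3 + 3981312·x^5 + 21233664·x^7)·Dx + (2050 + 87168·x^2 + 470016·x^4 + 2654208·x^6 + 10616832·x^8)·Dx^2 + (2624·x + 60416·x^3 + 442368·x^5 + 2359296·x^7)·Dx^3 + (25 + 1088·x^2 + 17920·x^4 + 147456·x^6 + 589824·x^8)·Dx^4  (order 4).
h: a_k = 0, 0, 72, 0, -492, 0, 4311, 0, -95859/2, …
ICs: h(0) = 0, h′(0) = 0, h′′(0) = 144, h′′′(0) = 0.

f: a_k = 0, 8, 0, -128/3, 0, 2048/5, 0, -32768/7, 0, …
g: a_k = 0, 9, 0, -27/2, 0, 243/40, 0, -729/560, 0, …
L₀ := L_f ⊗_s L_g (sym. prod.), ord ≤ 4.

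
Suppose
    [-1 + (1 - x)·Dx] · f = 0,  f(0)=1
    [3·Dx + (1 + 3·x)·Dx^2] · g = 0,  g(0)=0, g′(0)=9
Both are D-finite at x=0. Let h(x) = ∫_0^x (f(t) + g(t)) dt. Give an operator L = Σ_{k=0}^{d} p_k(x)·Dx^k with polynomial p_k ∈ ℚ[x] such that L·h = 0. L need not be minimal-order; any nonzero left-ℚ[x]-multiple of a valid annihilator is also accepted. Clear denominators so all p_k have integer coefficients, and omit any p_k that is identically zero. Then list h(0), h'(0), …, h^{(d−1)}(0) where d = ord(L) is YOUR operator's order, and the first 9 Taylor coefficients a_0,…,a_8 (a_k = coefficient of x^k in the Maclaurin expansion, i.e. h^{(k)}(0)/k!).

f: a_k = 1, 1, 1, 1, 1, 1, 1, 1, 1, …
g: a_k = 0, 9, -27/2, 27, -243/4, 729/5, -729/2, 6561/7, -19683/8, …
L₀ := lclm(L_f,L_g); ord L₀ ≤ 1+2.
∫: right-multiply L₀ by Dx.
L = (54 + 18·x)·Dx^2 + (-12 + 72·x + 36·x^2)·Dx^3 + (-5 - 13·x + 9·x^2 + 9·x^3)·Dx^4  (order 4).
h: a_k = 0, 1, 5, -25/6, 7, -239/20, 367/15, -727/14, 821/7, …
ICs: h(0) = 0, h′(0) = 1, h′′(0) = 10, h′′′(0) = -25.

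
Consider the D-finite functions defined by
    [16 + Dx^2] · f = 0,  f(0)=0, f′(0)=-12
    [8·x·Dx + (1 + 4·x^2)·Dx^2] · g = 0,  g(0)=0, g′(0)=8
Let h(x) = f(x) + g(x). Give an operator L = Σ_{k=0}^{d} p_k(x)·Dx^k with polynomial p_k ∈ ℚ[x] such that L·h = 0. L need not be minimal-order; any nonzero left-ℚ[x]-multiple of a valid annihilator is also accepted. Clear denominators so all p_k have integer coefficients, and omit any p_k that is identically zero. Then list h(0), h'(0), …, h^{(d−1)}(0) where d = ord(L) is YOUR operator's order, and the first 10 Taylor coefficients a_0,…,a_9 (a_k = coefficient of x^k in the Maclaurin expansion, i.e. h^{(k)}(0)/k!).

L = (-512·x + 5120·x^3 + 4096·x^5)·Dx + (16 + 512·x^2 + 2304·x^4 + 2048·x^6)·Dx^2 + (-32·x + 320·x^3 + 256·x^5)·Dx^3 + (1 + 32·x^2 + 144·x^4 + 128·x^6)·Dx^4  (order 4).
h: a_k = 0, -4, 0, 64/3, 0, 0, 0, -6656/105, 0, 212992/945, …
ICs: h(0) = 0, h′(0) = -4, h′′(0) = 0, h′′′(0) = 128.

f: a_k = 0, -12, 0, 32, 0, -128/5, 0, 1024/105, 0, -2048/945, …
g: a_k = 0, 8, 0, -32/3, 0, 128/5, 0, -512/7, 0, 2048/9, …
Weyl lclm of L_f,L_g ⇒ L₀ (ord ≤ 4).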